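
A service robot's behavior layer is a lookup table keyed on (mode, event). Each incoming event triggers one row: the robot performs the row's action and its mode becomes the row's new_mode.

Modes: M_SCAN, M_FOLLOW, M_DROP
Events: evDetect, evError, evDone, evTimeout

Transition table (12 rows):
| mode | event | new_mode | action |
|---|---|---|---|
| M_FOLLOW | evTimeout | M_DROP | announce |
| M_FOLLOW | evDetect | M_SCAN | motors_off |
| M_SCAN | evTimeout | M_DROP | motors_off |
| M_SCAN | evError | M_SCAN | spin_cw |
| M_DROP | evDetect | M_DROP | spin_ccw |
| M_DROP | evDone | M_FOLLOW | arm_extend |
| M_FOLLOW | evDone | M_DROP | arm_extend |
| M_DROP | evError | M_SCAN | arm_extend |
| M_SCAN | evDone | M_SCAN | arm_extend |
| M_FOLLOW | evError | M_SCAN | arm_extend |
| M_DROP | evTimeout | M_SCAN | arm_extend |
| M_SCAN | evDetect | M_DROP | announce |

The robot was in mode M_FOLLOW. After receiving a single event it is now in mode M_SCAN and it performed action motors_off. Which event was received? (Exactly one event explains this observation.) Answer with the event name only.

evDetect

try evDetect: (M_FOLLOW, evDetect) → (M_SCAN, motors_off)  ← matches
try evError: (M_FOLLOW, evError) → (M_SCAN, arm_extend)
try evDone: (M_FOLLOW, evDone) → (M_DROP, arm_extend)
try evTimeout: (M_FOLLOW, evTimeout) → (M_DROP, announce)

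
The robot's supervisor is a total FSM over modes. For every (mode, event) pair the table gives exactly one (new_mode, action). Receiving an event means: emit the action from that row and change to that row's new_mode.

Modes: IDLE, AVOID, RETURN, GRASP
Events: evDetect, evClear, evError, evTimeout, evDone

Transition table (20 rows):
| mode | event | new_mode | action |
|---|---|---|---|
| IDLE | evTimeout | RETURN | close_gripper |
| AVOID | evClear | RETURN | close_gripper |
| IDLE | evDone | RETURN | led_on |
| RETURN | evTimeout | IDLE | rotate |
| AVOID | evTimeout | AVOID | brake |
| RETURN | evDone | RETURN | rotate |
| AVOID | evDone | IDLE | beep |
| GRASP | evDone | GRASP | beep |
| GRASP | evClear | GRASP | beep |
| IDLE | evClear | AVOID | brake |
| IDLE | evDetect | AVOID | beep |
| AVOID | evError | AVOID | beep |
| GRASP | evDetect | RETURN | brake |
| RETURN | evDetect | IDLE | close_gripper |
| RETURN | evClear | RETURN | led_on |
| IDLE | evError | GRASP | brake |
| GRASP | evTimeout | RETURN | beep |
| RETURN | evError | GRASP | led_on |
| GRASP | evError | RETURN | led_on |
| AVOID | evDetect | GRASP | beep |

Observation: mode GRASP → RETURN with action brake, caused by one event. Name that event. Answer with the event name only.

try evDetect: (GRASP, evDetect) → (RETURN, brake)  ← matches
try evClear: (GRASP, evClear) → (GRASP, beep)
try evError: (GRASP, evError) → (RETURN, led_on)
try evTimeout: (GRASP, evTimeout) → (RETURN, beep)
try evDone: (GRASP, evDone) → (GRASP, beep)

evDetect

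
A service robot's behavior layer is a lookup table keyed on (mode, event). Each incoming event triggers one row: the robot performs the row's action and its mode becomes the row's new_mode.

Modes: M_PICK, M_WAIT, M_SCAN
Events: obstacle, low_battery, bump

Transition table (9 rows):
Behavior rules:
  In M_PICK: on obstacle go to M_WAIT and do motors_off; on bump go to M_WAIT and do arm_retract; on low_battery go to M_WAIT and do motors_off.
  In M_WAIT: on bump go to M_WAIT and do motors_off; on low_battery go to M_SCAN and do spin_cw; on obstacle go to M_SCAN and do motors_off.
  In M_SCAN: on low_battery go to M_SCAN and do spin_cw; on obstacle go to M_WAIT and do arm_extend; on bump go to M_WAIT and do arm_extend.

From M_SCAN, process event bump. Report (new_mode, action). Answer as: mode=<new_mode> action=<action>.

mode=M_WAIT action=arm_extend

current mode = M_SCAN; filter table to that mode:
  (M_SCAN, low_battery) → (M_SCAN, spin_cw)
  (M_SCAN, obstacle) → (M_WAIT, arm_extend)
  (M_SCAN, bump) → (M_WAIT, arm_extend)  ← event matches
event = bump selects (M_WAIT, arm_extend)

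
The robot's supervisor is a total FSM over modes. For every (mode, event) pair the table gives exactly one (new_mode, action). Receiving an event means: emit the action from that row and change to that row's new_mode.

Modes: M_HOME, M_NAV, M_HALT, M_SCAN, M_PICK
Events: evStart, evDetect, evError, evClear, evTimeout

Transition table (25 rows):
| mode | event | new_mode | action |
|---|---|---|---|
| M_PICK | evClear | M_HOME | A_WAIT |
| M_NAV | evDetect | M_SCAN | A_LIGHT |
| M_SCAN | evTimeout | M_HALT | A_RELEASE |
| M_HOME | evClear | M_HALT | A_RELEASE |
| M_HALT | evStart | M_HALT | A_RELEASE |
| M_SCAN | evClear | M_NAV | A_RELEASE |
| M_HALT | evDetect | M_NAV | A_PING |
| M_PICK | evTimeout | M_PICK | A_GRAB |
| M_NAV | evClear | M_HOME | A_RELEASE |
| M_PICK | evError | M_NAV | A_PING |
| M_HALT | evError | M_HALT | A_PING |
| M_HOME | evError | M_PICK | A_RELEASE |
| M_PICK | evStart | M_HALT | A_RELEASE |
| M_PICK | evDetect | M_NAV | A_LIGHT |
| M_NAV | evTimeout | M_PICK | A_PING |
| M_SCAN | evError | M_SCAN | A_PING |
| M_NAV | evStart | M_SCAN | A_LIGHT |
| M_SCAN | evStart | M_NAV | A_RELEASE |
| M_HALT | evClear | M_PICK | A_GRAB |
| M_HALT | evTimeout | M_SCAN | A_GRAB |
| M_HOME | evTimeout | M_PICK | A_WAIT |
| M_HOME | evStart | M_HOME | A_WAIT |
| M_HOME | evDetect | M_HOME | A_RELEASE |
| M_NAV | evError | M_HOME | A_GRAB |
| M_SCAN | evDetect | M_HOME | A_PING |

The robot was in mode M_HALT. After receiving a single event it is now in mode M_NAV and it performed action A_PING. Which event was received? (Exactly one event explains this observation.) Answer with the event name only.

try evStart: (M_HALT, evStart) → (M_HALT, A_RELEASE)
try evDetect: (M_HALT, evDetect) → (M_NAV, A_PING)  ← matches
try evError: (M_HALT, evError) → (M_HALT, A_PING)
try evClear: (M_HALT, evClear) → (M_PICK, A_GRAB)
try evTimeout: (M_HALT, evTimeout) → (M_SCAN, A_GRAB)

evDetect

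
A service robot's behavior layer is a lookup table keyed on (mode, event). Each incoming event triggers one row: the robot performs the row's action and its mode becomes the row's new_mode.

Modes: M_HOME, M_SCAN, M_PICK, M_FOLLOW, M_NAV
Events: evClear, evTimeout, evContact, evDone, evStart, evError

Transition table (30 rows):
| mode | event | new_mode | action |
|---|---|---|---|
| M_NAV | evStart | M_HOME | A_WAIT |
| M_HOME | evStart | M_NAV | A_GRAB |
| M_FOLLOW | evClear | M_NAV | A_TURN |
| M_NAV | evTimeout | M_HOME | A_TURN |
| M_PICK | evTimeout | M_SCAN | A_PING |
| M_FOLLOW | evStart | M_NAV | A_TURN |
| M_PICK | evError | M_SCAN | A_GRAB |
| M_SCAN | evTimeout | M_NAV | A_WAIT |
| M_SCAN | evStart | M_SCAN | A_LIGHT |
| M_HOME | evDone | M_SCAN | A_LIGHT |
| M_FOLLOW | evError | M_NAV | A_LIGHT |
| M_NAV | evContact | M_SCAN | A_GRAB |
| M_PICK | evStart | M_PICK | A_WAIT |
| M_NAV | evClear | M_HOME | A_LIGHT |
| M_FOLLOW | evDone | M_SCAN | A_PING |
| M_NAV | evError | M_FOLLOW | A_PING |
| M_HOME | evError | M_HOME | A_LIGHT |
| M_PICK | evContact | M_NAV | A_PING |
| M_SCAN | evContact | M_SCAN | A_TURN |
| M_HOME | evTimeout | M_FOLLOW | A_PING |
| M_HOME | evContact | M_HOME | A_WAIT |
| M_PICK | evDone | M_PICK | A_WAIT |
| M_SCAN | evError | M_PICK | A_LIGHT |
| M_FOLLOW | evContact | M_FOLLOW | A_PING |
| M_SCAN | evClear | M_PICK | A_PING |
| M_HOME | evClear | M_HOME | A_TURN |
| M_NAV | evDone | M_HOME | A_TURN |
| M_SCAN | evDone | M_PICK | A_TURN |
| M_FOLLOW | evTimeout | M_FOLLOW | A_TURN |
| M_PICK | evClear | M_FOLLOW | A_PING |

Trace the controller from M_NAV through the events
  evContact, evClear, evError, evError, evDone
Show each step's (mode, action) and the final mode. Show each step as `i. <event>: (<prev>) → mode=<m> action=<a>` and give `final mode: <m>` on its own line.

final mode: M_PICK

1. evContact: (M_NAV) → mode=M_SCAN action=A_GRAB
2. evClear: (M_SCAN) → mode=M_PICK action=A_PING
3. evError: (M_PICK) → mode=M_SCAN action=A_GRAB
4. evError: (M_SCAN) → mode=M_PICK action=A_LIGHT
5. evDone: (M_PICK) → mode=M_PICK action=A_WAIT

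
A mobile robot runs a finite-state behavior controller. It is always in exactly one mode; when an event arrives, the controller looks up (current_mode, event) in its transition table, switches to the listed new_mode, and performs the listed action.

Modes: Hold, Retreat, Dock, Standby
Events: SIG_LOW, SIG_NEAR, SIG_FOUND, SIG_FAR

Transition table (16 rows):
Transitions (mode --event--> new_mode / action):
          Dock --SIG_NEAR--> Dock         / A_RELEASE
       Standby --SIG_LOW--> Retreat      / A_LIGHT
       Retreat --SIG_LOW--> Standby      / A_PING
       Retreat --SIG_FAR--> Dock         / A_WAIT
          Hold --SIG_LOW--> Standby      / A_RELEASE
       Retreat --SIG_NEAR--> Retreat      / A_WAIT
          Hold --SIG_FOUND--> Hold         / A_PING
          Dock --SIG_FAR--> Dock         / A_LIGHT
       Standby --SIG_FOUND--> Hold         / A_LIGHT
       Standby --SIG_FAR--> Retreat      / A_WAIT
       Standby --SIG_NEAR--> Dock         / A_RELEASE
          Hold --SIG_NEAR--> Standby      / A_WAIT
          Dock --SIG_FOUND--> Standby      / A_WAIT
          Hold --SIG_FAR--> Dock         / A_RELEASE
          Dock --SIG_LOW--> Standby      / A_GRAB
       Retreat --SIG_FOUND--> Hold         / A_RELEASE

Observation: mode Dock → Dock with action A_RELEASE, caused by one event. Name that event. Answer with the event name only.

SIG_NEAR

try SIG_LOW: (Dock, SIG_LOW) → (Standby, A_GRAB)
try SIG_NEAR: (Dock, SIG_NEAR) → (Dock, A_RELEASE)  ← matches
try SIG_FOUND: (Dock, SIG_FOUND) → (Standby, A_WAIT)
try SIG_FAR: (Dock, SIG_FAR) → (Dock, A_LIGHT)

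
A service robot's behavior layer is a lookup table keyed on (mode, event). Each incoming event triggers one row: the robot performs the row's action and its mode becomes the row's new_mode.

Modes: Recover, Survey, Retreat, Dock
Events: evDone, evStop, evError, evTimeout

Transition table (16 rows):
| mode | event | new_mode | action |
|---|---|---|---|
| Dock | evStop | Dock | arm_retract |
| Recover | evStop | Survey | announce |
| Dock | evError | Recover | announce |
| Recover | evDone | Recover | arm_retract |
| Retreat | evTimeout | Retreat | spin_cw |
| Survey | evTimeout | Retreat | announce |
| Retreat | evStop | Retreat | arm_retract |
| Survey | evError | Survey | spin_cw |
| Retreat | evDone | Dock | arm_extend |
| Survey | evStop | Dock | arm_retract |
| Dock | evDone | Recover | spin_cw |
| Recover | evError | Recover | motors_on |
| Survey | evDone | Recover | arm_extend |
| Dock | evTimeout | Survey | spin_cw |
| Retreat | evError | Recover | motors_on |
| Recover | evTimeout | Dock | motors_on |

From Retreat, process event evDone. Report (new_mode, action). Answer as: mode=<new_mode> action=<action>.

current mode = Retreat; filter table to that mode:
  (Retreat, evTimeout) → (Retreat, spin_cw)
  (Retreat, evStop) → (Retreat, arm_retract)
  (Retreat, evDone) → (Dock, arm_extend)  ← event matches
  (Retreat, evError) → (Recover, motors_on)
event = evDone selects (Dock, arm_extend)

mode=Dock action=arm_extend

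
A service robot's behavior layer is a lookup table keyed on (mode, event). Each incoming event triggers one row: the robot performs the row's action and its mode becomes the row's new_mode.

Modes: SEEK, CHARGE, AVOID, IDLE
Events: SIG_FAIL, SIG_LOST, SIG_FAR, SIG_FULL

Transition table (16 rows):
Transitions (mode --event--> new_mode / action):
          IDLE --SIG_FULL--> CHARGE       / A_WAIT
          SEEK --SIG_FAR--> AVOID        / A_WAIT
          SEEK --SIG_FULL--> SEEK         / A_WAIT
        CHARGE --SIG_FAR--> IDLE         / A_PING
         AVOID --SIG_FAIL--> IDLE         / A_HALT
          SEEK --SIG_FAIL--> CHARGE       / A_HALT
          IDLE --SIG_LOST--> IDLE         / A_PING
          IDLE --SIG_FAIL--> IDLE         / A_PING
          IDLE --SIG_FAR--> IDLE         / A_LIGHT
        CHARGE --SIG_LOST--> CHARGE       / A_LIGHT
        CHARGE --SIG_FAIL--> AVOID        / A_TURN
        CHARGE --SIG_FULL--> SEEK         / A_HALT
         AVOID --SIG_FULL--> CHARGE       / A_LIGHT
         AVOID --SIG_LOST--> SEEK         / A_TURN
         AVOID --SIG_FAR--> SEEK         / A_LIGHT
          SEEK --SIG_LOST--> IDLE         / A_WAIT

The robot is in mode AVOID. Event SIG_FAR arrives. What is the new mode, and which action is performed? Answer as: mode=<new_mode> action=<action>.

mode=SEEK action=A_LIGHT

current mode = AVOID; filter table to that mode:
  (AVOID, SIG_FAIL) → (IDLE, A_HALT)
  (AVOID, SIG_FULL) → (CHARGE, A_LIGHT)
  (AVOID, SIG_LOST) → (SEEK, A_TURN)
  (AVOID, SIG_FAR) → (SEEK, A_LIGHT)  ← event matches
event = SIG_FAR selects (SEEK, A_LIGHT)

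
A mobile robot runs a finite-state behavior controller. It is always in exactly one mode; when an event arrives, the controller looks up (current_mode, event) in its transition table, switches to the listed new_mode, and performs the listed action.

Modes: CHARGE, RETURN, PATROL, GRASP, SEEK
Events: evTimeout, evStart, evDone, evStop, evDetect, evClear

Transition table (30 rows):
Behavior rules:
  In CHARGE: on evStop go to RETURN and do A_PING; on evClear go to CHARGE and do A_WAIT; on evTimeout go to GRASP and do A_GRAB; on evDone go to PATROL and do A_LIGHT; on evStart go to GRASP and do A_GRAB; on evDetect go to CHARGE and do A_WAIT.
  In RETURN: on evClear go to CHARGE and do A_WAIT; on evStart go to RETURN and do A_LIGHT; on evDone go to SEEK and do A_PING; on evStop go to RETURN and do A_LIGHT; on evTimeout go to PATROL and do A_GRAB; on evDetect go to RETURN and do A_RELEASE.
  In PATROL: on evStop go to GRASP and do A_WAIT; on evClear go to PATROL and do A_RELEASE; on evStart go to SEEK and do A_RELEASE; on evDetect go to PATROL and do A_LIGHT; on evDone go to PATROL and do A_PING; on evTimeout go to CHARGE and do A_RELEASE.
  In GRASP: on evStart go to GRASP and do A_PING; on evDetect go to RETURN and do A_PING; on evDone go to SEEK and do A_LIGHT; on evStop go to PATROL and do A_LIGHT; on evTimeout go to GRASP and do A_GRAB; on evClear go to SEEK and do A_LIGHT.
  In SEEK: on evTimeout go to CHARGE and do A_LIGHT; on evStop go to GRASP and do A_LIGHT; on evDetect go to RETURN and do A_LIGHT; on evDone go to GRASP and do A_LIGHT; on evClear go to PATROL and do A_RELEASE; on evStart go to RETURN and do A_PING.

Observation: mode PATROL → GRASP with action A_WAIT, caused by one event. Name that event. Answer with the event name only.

try evTimeout: (PATROL, evTimeout) → (CHARGE, A_RELEASE)
try evStart: (PATROL, evStart) → (SEEK, A_RELEASE)
try evDone: (PATROL, evDone) → (PATROL, A_PING)
try evStop: (PATROL, evStop) → (GRASP, A_WAIT)  ← matches
try evDetect: (PATROL, evDetect) → (PATROL, A_LIGHT)
try evClear: (PATROL, evClear) → (PATROL, A_RELEASE)

evStop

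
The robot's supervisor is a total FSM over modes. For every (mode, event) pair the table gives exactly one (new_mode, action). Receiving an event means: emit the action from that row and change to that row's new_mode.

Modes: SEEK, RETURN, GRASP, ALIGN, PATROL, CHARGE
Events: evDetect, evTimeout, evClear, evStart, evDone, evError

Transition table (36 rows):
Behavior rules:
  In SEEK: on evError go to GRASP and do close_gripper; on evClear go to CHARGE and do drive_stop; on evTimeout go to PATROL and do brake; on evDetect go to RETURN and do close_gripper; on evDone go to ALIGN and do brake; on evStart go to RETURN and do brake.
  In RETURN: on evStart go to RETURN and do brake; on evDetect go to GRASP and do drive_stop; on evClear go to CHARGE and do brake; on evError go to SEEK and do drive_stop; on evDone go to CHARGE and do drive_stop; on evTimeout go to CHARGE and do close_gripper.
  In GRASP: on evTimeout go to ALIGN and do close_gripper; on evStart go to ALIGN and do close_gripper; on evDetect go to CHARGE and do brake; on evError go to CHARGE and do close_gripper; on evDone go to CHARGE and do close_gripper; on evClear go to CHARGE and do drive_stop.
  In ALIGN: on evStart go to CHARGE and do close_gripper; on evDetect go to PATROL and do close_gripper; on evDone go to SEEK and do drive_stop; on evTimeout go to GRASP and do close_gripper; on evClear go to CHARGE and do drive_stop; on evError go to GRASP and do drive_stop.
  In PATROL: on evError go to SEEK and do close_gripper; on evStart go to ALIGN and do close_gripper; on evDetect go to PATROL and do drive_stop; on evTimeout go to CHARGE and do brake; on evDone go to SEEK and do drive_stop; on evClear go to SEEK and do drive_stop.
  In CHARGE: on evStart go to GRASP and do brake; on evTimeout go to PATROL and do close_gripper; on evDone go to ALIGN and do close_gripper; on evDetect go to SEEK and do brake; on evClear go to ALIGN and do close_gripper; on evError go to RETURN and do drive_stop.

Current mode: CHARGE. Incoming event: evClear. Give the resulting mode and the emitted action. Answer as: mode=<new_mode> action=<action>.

mode=ALIGN action=close_gripper

current mode = CHARGE; filter table to that mode:
  (CHARGE, evStart) → (GRASP, brake)
  (CHARGE, evTimeout) → (PATROL, close_gripper)
  (CHARGE, evDone) → (ALIGN, close_gripper)
  (CHARGE, evDetect) → (SEEK, brake)
  (CHARGE, evClear) → (ALIGN, close_gripper)  ← event matches
  (CHARGE, evError) → (RETURN, drive_stop)
event = evClear selects (ALIGN, close_gripper)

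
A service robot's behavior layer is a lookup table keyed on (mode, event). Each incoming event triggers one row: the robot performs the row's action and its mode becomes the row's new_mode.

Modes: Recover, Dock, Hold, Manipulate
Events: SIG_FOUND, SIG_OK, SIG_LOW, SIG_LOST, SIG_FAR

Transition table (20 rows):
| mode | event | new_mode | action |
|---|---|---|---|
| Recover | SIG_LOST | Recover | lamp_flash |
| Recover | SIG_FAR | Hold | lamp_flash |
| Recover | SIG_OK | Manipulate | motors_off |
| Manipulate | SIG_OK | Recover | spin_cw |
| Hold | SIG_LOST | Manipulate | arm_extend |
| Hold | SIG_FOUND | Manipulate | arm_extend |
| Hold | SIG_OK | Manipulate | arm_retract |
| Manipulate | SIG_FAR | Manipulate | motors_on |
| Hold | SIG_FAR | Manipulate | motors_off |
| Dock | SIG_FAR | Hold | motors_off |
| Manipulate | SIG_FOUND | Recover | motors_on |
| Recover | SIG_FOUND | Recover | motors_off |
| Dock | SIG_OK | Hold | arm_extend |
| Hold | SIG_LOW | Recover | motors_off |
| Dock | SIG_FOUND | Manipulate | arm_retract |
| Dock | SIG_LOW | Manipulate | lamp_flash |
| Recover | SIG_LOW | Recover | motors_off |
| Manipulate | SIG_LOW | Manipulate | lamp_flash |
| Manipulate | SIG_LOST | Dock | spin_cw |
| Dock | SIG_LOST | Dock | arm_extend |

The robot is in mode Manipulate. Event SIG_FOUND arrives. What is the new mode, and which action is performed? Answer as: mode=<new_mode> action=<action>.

mode=Recover action=motors_on

current mode = Manipulate; filter table to that mode:
  (Manipulate, SIG_OK) → (Recover, spin_cw)
  (Manipulate, SIG_FAR) → (Manipulate, motors_on)
  (Manipulate, SIG_FOUND) → (Recover, motors_on)  ← event matches
  (Manipulate, SIG_LOW) → (Manipulate, lamp_flash)
  (Manipulate, SIG_LOST) → (Dock, spin_cw)
event = SIG_FOUND selects (Recover, motors_on)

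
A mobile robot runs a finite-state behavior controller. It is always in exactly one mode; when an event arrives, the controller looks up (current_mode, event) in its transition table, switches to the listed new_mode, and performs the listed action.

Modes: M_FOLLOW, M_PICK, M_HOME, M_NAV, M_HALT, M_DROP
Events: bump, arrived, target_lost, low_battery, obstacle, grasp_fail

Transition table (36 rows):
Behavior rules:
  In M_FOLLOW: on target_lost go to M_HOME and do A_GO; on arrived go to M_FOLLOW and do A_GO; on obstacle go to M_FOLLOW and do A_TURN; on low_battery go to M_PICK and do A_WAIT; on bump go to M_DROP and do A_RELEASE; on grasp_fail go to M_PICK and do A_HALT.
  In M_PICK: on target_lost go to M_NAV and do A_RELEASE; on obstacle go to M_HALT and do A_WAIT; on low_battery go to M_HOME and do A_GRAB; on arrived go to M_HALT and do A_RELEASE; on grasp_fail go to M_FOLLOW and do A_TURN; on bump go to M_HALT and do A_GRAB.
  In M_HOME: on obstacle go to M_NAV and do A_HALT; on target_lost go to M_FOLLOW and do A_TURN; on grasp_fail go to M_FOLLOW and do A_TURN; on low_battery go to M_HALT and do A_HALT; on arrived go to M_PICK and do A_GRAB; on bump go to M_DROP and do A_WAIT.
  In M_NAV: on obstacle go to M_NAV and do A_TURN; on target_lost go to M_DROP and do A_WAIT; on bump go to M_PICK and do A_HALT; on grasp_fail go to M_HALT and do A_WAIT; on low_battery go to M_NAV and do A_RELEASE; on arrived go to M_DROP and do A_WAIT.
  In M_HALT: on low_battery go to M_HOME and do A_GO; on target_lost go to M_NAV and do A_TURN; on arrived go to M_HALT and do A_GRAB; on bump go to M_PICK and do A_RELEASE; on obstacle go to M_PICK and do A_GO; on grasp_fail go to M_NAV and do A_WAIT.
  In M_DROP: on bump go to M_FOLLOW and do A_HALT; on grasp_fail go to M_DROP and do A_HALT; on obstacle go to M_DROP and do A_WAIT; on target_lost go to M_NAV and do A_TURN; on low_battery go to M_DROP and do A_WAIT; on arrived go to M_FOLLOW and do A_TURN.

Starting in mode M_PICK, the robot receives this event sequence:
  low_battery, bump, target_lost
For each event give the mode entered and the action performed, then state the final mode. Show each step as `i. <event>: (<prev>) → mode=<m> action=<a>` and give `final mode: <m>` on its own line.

final mode: M_NAV

1. low_battery: (M_PICK) → mode=M_HOME action=A_GRAB
2. bump: (M_HOME) → mode=M_DROP action=A_WAIT
3. target_lost: (M_DROP) → mode=M_NAV action=A_TURN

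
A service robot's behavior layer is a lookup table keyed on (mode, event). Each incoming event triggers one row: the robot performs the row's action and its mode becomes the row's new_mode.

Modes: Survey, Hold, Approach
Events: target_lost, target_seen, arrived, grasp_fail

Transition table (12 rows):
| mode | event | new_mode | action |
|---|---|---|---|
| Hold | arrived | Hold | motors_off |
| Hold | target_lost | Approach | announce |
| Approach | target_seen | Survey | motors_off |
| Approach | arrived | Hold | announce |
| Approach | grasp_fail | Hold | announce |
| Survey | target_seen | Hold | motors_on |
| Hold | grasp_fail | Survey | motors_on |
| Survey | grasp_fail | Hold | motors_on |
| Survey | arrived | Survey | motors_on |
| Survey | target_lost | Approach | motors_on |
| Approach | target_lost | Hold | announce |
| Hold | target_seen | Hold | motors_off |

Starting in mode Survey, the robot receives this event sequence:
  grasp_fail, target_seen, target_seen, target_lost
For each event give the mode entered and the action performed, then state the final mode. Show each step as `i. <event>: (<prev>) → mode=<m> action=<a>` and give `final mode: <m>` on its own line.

1. grasp_fail: (Survey) → mode=Hold action=motors_on
2. target_seen: (Hold) → mode=Hold action=motors_off
3. target_seen: (Hold) → mode=Hold action=motors_off
4. target_lost: (Hold) → mode=Approach action=announce

final mode: Approach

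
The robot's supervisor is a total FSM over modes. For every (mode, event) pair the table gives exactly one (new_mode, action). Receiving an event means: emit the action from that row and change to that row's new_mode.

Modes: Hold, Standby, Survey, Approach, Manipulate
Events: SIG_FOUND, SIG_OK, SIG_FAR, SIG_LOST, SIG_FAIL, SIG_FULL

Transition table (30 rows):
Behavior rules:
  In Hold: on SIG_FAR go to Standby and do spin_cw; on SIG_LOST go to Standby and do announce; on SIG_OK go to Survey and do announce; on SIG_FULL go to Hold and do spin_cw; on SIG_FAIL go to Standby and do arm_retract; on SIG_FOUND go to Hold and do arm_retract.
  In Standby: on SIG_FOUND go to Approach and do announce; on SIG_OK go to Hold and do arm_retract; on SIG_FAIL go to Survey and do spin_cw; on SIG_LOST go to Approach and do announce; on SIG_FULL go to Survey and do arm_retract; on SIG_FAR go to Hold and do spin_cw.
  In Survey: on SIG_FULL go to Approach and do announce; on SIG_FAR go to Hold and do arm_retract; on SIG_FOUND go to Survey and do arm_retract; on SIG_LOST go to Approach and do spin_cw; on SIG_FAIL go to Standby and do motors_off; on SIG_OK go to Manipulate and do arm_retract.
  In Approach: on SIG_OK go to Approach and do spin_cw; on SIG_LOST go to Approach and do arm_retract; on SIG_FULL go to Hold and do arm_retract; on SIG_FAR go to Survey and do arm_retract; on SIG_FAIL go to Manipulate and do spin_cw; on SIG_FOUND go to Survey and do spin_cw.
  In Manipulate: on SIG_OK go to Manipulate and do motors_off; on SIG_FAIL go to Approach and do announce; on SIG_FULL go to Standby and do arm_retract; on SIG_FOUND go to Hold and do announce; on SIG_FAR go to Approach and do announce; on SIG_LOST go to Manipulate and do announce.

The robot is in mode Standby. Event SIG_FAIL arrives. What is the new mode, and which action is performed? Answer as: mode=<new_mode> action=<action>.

mode=Survey action=spin_cw

current mode = Standby; filter table to that mode:
  (Standby, SIG_FOUND) → (Approach, announce)
  (Standby, SIG_OK) → (Hold, arm_retract)
  (Standby, SIG_FAIL) → (Survey, spin_cw)  ← event matches
  (Standby, SIG_LOST) → (Approach, announce)
  (Standby, SIG_FULL) → (Survey, arm_retract)
  (Standby, SIG_FAR) → (Hold, spin_cw)
event = SIG_FAIL selects (Survey, spin_cw)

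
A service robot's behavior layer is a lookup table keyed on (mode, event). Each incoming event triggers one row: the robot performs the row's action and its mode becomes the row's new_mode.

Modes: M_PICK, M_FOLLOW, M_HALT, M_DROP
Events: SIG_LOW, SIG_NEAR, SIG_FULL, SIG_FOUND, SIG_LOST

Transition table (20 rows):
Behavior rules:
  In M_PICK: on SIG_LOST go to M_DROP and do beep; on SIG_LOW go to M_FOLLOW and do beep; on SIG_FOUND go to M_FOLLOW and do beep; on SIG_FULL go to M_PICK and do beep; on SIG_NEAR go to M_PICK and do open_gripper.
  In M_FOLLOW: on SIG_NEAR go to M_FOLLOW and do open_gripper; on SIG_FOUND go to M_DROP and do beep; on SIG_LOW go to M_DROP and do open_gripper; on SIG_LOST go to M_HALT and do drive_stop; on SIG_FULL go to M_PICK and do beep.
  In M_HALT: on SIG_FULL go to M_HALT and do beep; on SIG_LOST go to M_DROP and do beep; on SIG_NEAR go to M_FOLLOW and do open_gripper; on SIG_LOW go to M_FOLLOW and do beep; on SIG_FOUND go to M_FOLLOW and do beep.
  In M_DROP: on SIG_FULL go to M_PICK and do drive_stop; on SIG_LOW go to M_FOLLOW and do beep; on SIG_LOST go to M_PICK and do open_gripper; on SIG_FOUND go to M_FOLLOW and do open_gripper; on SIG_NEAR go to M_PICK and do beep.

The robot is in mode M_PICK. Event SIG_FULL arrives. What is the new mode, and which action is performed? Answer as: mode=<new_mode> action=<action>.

mode=M_PICK action=beep

current mode = M_PICK; filter table to that mode:
  (M_PICK, SIG_LOST) → (M_DROP, beep)
  (M_PICK, SIG_LOW) → (M_FOLLOW, beep)
  (M_PICK, SIG_FOUND) → (M_FOLLOW, beep)
  (M_PICK, SIG_FULL) → (M_PICK, beep)  ← event matches
  (M_PICK, SIG_NEAR) → (M_PICK, open_gripper)
event = SIG_FULL selects (M_PICK, beep)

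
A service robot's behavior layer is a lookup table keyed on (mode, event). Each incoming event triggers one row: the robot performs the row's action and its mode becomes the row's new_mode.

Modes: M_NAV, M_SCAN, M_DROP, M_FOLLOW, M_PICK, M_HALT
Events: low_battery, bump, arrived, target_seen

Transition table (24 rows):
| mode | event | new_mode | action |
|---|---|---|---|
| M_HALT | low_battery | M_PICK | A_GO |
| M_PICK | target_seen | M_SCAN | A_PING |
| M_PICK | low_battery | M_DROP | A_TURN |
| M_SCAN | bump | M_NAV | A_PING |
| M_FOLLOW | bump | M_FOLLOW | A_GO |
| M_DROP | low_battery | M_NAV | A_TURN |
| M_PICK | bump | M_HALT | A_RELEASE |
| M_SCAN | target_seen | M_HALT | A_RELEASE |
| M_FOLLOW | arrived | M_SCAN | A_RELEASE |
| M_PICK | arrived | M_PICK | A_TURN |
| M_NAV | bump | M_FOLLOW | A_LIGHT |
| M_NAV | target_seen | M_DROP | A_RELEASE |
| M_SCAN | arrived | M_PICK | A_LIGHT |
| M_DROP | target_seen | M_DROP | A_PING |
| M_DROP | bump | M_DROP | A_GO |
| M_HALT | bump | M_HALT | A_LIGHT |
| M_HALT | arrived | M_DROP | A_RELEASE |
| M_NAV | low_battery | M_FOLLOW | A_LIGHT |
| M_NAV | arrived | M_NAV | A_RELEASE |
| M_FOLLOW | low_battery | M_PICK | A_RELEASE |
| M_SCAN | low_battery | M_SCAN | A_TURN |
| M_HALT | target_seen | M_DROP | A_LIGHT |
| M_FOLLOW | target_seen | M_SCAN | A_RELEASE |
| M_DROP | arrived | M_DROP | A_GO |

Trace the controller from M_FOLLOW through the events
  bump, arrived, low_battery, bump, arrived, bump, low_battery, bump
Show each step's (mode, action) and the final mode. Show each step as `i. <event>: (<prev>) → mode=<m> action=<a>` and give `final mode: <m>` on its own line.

final mode: M_HALT

1. bump: (M_FOLLOW) → mode=M_FOLLOW action=A_GO
2. arrived: (M_FOLLOW) → mode=M_SCAN action=A_RELEASE
3. low_battery: (M_SCAN) → mode=M_SCAN action=A_TURN
4. bump: (M_SCAN) → mode=M_NAV action=A_PING
5. arrived: (M_NAV) → mode=M_NAV action=A_RELEASE
6. bump: (M_NAV) → mode=M_FOLLOW action=A_LIGHT
7. low_battery: (M_FOLLOW) → mode=M_PICK action=A_RELEASE
8. bump: (M_PICK) → mode=M_HALT action=A_RELEASE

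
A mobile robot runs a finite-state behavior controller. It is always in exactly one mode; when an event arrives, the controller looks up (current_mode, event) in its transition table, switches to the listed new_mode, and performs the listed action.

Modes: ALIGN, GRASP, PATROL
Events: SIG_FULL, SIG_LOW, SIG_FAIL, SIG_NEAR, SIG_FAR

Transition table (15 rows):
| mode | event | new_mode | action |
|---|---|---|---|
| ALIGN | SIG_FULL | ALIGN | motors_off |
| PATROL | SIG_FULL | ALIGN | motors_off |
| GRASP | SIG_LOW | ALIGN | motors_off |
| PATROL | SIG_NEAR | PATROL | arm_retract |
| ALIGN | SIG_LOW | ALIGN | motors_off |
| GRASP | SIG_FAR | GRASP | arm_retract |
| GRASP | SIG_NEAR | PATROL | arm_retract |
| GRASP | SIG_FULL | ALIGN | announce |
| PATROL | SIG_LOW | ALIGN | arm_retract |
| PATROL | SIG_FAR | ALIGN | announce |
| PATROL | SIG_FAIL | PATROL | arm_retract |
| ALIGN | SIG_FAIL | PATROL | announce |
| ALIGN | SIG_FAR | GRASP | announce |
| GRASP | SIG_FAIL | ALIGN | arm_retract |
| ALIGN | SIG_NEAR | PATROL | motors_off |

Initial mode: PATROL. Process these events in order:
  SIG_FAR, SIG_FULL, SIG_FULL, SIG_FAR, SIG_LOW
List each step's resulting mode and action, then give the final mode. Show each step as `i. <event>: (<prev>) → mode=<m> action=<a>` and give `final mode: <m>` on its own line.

1. SIG_FAR: (PATROL) → mode=ALIGN action=announce
2. SIG_FULL: (ALIGN) → mode=ALIGN action=motors_off
3. SIG_FULL: (ALIGN) → mode=ALIGN action=motors_off
4. SIG_FAR: (ALIGN) → mode=GRASP action=announce
5. SIG_LOW: (GRASP) → mode=ALIGN action=motors_off

final mode: ALIGN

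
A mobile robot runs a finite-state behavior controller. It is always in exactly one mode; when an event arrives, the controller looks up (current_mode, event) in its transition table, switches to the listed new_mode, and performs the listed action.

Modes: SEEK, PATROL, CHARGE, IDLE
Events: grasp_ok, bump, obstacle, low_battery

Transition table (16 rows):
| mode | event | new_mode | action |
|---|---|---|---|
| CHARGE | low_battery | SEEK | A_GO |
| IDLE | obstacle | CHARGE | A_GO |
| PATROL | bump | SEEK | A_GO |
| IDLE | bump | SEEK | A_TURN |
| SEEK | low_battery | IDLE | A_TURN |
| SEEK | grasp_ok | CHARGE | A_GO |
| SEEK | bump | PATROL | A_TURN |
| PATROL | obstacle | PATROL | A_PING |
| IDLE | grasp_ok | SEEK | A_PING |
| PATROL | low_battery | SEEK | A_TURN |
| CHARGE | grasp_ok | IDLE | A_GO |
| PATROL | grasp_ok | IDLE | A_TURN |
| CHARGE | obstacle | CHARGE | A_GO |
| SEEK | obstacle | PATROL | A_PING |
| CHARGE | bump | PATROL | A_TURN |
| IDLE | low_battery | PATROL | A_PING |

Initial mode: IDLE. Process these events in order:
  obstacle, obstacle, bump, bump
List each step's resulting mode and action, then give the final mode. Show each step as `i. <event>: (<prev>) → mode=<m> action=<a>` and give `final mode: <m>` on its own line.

1. obstacle: (IDLE) → mode=CHARGE action=A_GO
2. obstacle: (CHARGE) → mode=CHARGE action=A_GO
3. bump: (CHARGE) → mode=PATROL action=A_TURN
4. bump: (PATROL) → mode=SEEK action=A_GO

final mode: SEEK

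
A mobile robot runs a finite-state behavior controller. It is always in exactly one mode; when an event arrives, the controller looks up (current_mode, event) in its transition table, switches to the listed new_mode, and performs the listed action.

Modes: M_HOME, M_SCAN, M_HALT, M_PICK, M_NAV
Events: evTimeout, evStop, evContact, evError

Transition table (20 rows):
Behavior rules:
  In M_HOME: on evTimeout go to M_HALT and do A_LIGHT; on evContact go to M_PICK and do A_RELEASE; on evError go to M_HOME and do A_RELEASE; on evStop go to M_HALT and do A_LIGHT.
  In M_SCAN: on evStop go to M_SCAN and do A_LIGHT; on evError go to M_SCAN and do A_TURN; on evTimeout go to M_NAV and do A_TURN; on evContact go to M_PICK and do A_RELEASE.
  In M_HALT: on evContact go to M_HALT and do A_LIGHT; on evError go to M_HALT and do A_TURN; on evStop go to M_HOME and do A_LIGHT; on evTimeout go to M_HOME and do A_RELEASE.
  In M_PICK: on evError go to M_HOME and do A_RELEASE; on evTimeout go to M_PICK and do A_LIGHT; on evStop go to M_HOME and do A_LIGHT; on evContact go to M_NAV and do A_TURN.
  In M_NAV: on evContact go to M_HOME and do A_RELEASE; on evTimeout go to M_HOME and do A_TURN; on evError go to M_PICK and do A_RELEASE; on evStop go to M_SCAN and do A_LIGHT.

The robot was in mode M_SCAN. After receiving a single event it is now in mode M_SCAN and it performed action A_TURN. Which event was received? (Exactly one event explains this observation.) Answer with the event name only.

try evTimeout: (M_SCAN, evTimeout) → (M_NAV, A_TURN)
try evStop: (M_SCAN, evStop) → (M_SCAN, A_LIGHT)
try evContact: (M_SCAN, evContact) → (M_PICK, A_RELEASE)
try evError: (M_SCAN, evError) → (M_SCAN, A_TURN)  ← matches

evError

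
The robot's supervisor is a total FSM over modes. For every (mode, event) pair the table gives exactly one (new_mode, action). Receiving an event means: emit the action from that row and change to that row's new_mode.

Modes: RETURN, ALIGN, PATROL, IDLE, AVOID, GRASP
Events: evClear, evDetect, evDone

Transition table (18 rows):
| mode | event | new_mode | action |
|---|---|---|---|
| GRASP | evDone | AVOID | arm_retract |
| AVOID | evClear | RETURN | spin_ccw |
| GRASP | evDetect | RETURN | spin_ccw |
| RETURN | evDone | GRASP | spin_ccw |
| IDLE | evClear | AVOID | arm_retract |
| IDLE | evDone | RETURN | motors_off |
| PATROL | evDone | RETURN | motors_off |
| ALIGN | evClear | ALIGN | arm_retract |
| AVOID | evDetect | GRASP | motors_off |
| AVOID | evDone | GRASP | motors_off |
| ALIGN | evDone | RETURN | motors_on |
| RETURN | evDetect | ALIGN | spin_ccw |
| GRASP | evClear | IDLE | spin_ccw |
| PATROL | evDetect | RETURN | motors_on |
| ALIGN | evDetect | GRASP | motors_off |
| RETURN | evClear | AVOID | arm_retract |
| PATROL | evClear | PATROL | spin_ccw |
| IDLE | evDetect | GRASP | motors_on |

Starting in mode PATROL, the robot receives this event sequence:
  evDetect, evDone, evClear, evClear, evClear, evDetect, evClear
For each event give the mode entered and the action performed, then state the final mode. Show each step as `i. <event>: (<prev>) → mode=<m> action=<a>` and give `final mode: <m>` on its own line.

final mode: ALIGN

1. evDetect: (PATROL) → mode=RETURN action=motors_on
2. evDone: (RETURN) → mode=GRASP action=spin_ccw
3. evClear: (GRASP) → mode=IDLE action=spin_ccw
4. evClear: (IDLE) → mode=AVOID action=arm_retract
5. evClear: (AVOID) → mode=RETURN action=spin_ccw
6. evDetect: (RETURN) → mode=ALIGN action=spin_ccw
7. evClear: (ALIGN) → mode=ALIGN action=arm_retract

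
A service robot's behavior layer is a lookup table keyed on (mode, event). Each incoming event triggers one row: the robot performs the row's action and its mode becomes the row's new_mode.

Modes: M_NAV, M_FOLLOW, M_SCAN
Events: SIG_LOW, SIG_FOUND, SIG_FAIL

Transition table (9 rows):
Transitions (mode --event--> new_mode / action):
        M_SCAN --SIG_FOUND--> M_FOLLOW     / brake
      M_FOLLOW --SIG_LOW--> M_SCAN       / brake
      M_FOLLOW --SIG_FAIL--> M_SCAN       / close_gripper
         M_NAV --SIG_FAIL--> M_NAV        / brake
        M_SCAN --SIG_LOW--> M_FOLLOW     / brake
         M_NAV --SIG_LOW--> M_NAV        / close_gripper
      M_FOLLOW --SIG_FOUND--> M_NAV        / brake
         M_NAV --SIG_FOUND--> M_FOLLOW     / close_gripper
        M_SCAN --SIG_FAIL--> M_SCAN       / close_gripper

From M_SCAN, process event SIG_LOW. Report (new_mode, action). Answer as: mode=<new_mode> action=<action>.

current mode = M_SCAN; filter table to that mode:
  (M_SCAN, SIG_FOUND) → (M_FOLLOW, brake)
  (M_SCAN, SIG_LOW) → (M_FOLLOW, brake)  ← event matches
  (M_SCAN, SIG_FAIL) → (M_SCAN, close_gripper)
event = SIG_LOW selects (M_FOLLOW, brake)

mode=M_FOLLOW action=brake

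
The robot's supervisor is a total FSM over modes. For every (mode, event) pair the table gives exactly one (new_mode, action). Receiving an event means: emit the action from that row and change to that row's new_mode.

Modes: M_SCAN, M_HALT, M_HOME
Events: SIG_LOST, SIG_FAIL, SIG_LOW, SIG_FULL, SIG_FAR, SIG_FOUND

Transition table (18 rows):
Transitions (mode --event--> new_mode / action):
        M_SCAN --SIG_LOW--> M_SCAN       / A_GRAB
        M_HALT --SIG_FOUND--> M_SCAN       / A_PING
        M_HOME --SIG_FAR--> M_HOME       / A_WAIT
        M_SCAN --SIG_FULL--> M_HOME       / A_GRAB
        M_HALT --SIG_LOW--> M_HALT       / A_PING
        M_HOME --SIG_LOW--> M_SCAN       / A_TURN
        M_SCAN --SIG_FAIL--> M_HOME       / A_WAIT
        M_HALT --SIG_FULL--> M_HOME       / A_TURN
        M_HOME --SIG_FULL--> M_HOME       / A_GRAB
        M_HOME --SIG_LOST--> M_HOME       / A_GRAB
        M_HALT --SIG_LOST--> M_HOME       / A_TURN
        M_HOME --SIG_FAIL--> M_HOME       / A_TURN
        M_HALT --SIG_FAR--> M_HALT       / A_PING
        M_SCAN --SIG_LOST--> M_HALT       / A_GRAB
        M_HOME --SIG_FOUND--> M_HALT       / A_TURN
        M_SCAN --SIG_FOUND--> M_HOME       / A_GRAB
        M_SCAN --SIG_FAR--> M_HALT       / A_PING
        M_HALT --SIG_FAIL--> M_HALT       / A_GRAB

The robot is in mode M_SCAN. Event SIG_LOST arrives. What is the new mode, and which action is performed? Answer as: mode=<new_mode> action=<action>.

mode=M_HALT action=A_GRAB

current mode = M_SCAN; filter table to that mode:
  (M_SCAN, SIG_LOW) → (M_SCAN, A_GRAB)
  (M_SCAN, SIG_FULL) → (M_HOME, A_GRAB)
  (M_SCAN, SIG_FAIL) → (M_HOME, A_WAIT)
  (M_SCAN, SIG_LOST) → (M_HALT, A_GRAB)  ← event matches
  (M_SCAN, SIG_FOUND) → (M_HOME, A_GRAB)
  (M_SCAN, SIG_FAR) → (M_HALT, A_PING)
event = SIG_LOST selects (M_HALT, A_GRAB)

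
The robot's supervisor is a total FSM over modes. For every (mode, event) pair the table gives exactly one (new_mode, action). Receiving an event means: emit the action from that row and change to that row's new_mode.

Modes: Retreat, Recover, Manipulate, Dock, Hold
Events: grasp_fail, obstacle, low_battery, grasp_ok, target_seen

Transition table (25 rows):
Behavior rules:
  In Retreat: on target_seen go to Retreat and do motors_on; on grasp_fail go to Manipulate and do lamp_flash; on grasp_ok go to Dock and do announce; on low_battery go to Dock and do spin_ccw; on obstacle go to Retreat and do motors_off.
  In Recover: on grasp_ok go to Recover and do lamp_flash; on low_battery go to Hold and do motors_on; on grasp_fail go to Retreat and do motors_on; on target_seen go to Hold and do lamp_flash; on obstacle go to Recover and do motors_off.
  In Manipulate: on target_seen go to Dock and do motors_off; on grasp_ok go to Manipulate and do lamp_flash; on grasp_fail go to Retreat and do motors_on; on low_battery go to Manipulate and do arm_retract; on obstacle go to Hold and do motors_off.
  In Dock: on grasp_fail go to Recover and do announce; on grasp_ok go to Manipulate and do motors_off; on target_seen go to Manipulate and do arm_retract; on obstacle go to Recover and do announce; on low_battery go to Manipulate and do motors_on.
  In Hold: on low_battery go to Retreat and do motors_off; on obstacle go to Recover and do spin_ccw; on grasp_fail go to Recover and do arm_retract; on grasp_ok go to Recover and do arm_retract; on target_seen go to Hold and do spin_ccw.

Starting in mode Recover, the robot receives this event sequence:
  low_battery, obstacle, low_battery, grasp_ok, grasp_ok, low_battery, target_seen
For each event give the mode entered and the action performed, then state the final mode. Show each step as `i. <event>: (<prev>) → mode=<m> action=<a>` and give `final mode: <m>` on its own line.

final mode: Hold

1. low_battery: (Recover) → mode=Hold action=motors_on
2. obstacle: (Hold) → mode=Recover action=spin_ccw
3. low_battery: (Recover) → mode=Hold action=motors_on
4. grasp_ok: (Hold) → mode=Recover action=arm_retract
5. grasp_ok: (Recover) → mode=Recover action=lamp_flash
6. low_battery: (Recover) → mode=Hold action=motors_on
7. target_seen: (Hold) → mode=Hold action=spin_ccw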